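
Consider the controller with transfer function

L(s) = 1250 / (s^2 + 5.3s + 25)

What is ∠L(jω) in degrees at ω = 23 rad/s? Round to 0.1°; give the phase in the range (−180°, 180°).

-166.4°

At s = jω = j23:
quadratic: (j23)² + 5.3·j23 + 25 = -504 + j121.9 → |·| ≈ 518.53, ∠ ≈ 166.40°
∠L = 0.00° − 166.40° = -166.40°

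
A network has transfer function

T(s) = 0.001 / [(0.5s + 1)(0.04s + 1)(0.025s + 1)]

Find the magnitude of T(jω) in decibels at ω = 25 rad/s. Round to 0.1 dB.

At ω = 25 rad/s:
pole (1 + j25·0.5) = 1 + j12.5 → |·| ≈ 12.54, ∠ ≈ 85.43°
pole (1 + j25·0.04) = 1 + j1 → |·| ≈ 1.4142, ∠ ≈ 45.00°
pole (1 + j25·0.025) = 1 + j0.625 → |·| ≈ 1.1792, ∠ ≈ 32.01°
|T| = 0.001 · 1 / (12.54 · 1.4142 · 1.1792) ≈ 4.7819e-05
Gain = 20 log₁₀(4.7819e-05) ≈ -86.41 dB

-86.4 dB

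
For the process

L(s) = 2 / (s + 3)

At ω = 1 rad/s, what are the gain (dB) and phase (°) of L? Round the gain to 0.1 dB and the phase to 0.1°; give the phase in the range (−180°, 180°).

-4.0 dB, -18.4°

Substitute s = j1:
Numerator: 2 = 2 + j0
Denominator: (j1) + 3 = 3 + j1
|N| = √(2² + 0²) ≈ 2, ∠N ≈ 0.00°
|D| = √(3² + 1²) ≈ 3.1623, ∠D ≈ 18.43°
|L| = 2 / 3.1623 ≈ 0.63245
Gain = 20 log₁₀(0.63245) ≈ -3.98 dB
∠L = 0.00° − 18.43° = -18.43°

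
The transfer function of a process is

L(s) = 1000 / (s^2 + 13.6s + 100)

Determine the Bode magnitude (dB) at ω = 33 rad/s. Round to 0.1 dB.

At s = jω = j33:
quadratic: (j33)² + 13.6·j33 + 100 = -989 + j448.8 → |·| ≈ 1086.1, ∠ ≈ 155.59°
|L| = 1000 / 1086.1 ≈ 0.92073
Gain = 20 log₁₀(0.92073) ≈ -0.72 dB

-0.7 dB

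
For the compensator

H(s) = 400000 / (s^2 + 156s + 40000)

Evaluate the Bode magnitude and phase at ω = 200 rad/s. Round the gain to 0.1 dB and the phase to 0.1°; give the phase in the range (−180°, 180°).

At s = jω = j200:
quadratic: (j200)² + 156·j200 + 40000 = 0 + j31200 → |·| ≈ 31200, ∠ ≈ 90.00°
|H| = 400000 / 31200 ≈ 12.821
Gain = 20 log₁₀(12.821) ≈ 22.16 dB
∠H = 0.00° − 90.00° = -90.00°

22.2 dB, -90.0°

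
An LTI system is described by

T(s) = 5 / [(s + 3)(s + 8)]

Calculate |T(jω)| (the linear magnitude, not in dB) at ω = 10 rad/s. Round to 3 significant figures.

At s = jω = j10:
pole (s+3): 3 + j10 → |·| = √(3²+10²) = √109 ≈ 10.44, ∠ = arctan(10/3) ≈ 73.30°
pole (s+8): 8 + j10 → |·| = √(8²+10²) = √164 ≈ 12.806, ∠ = arctan(10/8) ≈ 51.34°
|T| = 5 / 133.69 ≈ 0.0374

0.0374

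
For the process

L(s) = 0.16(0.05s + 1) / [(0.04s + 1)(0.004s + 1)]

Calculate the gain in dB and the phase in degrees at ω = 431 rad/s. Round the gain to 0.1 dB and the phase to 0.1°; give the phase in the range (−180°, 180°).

At ω = 431 rad/s:
zero (1 + j431·0.05) = 1 + j21.55 → |·| ≈ 21.573, ∠ ≈ 87.34°
pole (1 + j431·0.04) = 1 + j17.24 → |·| ≈ 17.269, ∠ ≈ 86.68°
pole (1 + j431·0.004) = 1 + j1.724 → |·| ≈ 1.993, ∠ ≈ 59.88°
|L| = 0.16 · 21.573 / (17.269 · 1.993) ≈ 0.10029
Gain = 20 log₁₀(0.10029) ≈ -19.97 dB
∠L = (87.34°) − (86.68° + 59.88°) = -59.22°

-20.0 dB, -59.2°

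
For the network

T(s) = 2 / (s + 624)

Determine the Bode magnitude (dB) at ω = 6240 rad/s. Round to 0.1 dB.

-69.9 dB

Substitute s = j6240:
Numerator: 2 = 2 + j0
Denominator: (j6240) + 624 = 624 + j6240
|N| = √(2² + 0²) ≈ 2, ∠N ≈ 0.00°
|D| = √(624² + 6240²) ≈ 6271.1, ∠D ≈ 84.29°
|T| = 2 / 6271.1 ≈ 0.00031892
Gain = 20 log₁₀(0.00031892) ≈ -69.93 dB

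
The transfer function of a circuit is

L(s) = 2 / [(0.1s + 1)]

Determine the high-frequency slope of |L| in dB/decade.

-20 dB/decade

Each pole contributes −20 dB/decade at high frequency; each zero contributes +20 dB/decade.
Net: 0 zero(s) − 1 pole(s) → -20 dB/decade.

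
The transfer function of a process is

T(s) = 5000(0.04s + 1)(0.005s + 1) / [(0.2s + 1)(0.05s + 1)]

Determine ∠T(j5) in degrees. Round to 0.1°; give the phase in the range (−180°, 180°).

At ω = 5 rad/s:
zero (1 + j5·0.04) = 1 + j0.2 → |·| ≈ 1.0198, ∠ ≈ 11.31°
zero (1 + j5·0.005) = 1 + j0.025 → |·| ≈ 1.0003, ∠ ≈ 1.43°
pole (1 + j5·0.2) = 1 + j1 → |·| ≈ 1.4142, ∠ ≈ 45.00°
pole (1 + j5·0.05) = 1 + j0.25 → |·| ≈ 1.0308, ∠ ≈ 14.04°
∠T = (11.31° + 1.43°) − (45.00° + 14.04°) = -46.30°

-46.3°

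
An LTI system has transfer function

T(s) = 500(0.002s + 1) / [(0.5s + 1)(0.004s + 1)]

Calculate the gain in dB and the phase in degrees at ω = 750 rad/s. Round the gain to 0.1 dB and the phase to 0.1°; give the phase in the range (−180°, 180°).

-2.4 dB, -105.1°

At ω = 750 rad/s:
zero (1 + j750·0.002) = 1 + j1.5 → |·| ≈ 1.8028, ∠ ≈ 56.31°
pole (1 + j750·0.5) = 1 + j375 → |·| ≈ 375, ∠ ≈ 89.85°
pole (1 + j750·0.004) = 1 + j3 → |·| ≈ 3.1623, ∠ ≈ 71.57°
|T| = 500 · 1.8028 / (375 · 3.1623) ≈ 0.76012
Gain = 20 log₁₀(0.76012) ≈ -2.38 dB
∠T = (56.31°) − (89.85° + 71.57°) = -105.11°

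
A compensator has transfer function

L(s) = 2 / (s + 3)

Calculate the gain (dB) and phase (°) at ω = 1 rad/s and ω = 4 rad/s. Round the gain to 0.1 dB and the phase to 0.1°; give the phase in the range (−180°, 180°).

ω = 1: -4.0 dB, -18.4°; ω = 4: -8.0 dB, -53.1°

Substitute s = j1:
Numerator: 2 = 2 + j0
Denominator: (j1) + 3 = 3 + j1
|N| = √(2² + 0²) ≈ 2, ∠N ≈ 0.00°
|D| = √(3² + 1²) ≈ 3.1623, ∠D ≈ 18.43°
|L| = 2 / 3.1623 ≈ 0.63245
Gain = 20 log₁₀(0.63245) ≈ -3.98 dB
∠L = 0.00° − 18.43° = -18.43°

Substitute s = j4:
Numerator: 2 = 2 + j0
Denominator: (j4) + 3 = 3 + j4
|N| = √(2² + 0²) ≈ 2, ∠N ≈ 0.00°
|D| = √(3² + 4²) ≈ 5, ∠D ≈ 53.13°
|L| = 2 / 5 ≈ 0.4
Gain = 20 log₁₀(0.4) ≈ -7.96 dB
∠L = 0.00° − 53.13° = -53.13°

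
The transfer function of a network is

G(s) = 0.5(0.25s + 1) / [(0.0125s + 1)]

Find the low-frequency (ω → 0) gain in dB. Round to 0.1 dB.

G(0) = 0.5 · 1 / 1 = 0.5
20 log₁₀(0.5) ≈ -6.02 dB

-6.0 dB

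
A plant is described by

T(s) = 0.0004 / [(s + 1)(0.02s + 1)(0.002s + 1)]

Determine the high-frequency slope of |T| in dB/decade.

Each pole contributes −20 dB/decade at high frequency; each zero contributes +20 dB/decade.
Net: 0 zero(s) − 3 pole(s) → -60 dB/decade.

-60 dB/decade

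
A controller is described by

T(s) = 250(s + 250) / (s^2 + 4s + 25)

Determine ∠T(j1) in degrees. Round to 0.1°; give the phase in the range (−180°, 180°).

-9.2°

At s = jω = j1:
zero (s+250): 250 + j1 → |·| = √(250²+1²) = √62501 ≈ 250, ∠ = arctan(1/250) ≈ 0.23°
quadratic: (j1)² + 4·j1 + 25 = 24 + j4 → |·| ≈ 24.331, ∠ ≈ 9.46°
∠T = 0.23° − 9.46° = -9.23°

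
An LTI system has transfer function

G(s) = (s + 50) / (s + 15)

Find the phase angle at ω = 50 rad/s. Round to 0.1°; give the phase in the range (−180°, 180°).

At s = jω = j50:
zero (s+50): 50 + j50 → |·| = √(50²+50²) = √5000 ≈ 70.711, ∠ = arctan(50/50) ≈ 45.00°
pole (s+15): 15 + j50 → |·| = √(15²+50²) = √2725 ≈ 52.202, ∠ = arctan(50/15) ≈ 73.30°
∠G = 45.00° − 73.30° = -28.30°

-28.3°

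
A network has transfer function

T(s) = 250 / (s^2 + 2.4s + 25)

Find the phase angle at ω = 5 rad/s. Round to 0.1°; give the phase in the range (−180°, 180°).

At s = jω = j5:
quadratic: (j5)² + 2.4·j5 + 25 = 0 + j12 → |·| ≈ 12, ∠ ≈ 90.00°
∠T = 0.00° − 90.00° = -90.00°

-90.0°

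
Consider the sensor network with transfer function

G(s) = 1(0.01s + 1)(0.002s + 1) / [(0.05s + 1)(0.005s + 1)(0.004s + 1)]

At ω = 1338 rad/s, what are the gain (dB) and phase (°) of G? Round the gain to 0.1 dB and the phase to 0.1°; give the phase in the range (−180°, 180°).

-36.2 dB, -94.8°

At ω = 1338 rad/s:
zero (1 + j1338·0.01) = 1 + j13.38 → |·| ≈ 13.417, ∠ ≈ 85.73°
zero (1 + j1338·0.002) = 1 + j2.676 → |·| ≈ 2.8567, ∠ ≈ 69.51°
pole (1 + j1338·0.05) = 1 + j66.9 → |·| ≈ 66.907, ∠ ≈ 89.14°
pole (1 + j1338·0.005) = 1 + j6.69 → |·| ≈ 6.7643, ∠ ≈ 81.50°
pole (1 + j1338·0.004) = 1 + j5.352 → |·| ≈ 5.4446, ∠ ≈ 79.42°
|G| = 1 · 13.417 · 2.8567 / (66.907 · 6.7643 · 5.4446) ≈ 0.015555
Gain = 20 log₁₀(0.015555) ≈ -36.16 dB
∠G = (85.73° + 69.51°) − (89.14° + 81.50° + 79.42°) = -94.82°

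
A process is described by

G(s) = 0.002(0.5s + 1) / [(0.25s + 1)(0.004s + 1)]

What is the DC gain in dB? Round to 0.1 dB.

G(0) = 0.002 · 1 / 1 = 0.002
20 log₁₀(0.002) ≈ -53.98 dB

-54.0 dB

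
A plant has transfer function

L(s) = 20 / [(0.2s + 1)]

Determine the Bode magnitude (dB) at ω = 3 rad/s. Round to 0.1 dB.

24.7 dB

At ω = 3 rad/s:
pole (1 + j3·0.2) = 1 + j0.6 → |·| ≈ 1.1662, ∠ ≈ 30.96°
|L| = 20 · 1 / (1.1662) ≈ 17.15
Gain = 20 log₁₀(17.15) ≈ 24.69 dB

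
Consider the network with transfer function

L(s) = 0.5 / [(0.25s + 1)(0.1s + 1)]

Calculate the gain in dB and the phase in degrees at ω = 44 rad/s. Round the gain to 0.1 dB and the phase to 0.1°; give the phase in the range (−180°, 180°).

-40.0 dB, -162.0°

At ω = 44 rad/s:
pole (1 + j44·0.25) = 1 + j11 → |·| ≈ 11.045, ∠ ≈ 84.81°
pole (1 + j44·0.1) = 1 + j4.4 → |·| ≈ 4.5122, ∠ ≈ 77.20°
|L| = 0.5 · 1 / (11.045 · 4.5122) ≈ 0.010033
Gain = 20 log₁₀(0.010033) ≈ -39.97 dB
∠L = (0°) − (84.81° + 77.20°) = -162.01°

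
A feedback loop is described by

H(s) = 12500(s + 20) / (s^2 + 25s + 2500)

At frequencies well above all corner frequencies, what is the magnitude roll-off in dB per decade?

Each pole contributes −20 dB/decade at high frequency; each zero contributes +20 dB/decade.
Net: 1 zero(s) − 2 pole(s) → -20 dB/decade.

-20 dB/decade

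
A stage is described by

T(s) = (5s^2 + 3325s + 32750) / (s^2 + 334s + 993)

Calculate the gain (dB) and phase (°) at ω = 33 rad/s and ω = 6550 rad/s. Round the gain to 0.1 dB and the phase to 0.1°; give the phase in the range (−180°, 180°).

Substitute s = j33:
Numerator: 5(j33)^2 + 3325(j33) + 32750 = 27305 + j109725
Denominator: (j33)^2 + 334(j33) + 993 = -96 + j11022
|N| = √(27305² + 109725²) ≈ 1.1307e+05, ∠N ≈ 76.03°
|D| = √(96² + 11022²) ≈ 11022, ∠D ≈ 90.50°
|T| = 1.1307e+05 / 11022 ≈ 10.259
Gain = 20 log₁₀(10.259) ≈ 20.22 dB
∠T = 76.03° − 90.50° = -14.47°

Substitute s = j6550:
Numerator: 5(j6550)^2 + 3325(j6550) + 32750 = -214479750 + j21778750
Denominator: (j6550)^2 + 334(j6550) + 993 = -42901507 + j2187700
|N| = √(214479750² + 21778750²) ≈ 2.1558e+08, ∠N ≈ 174.20°
|D| = √(42901507² + 2187700²) ≈ 4.2957e+07, ∠D ≈ 177.08°
|T| = 2.1558e+08 / 4.2957e+07 ≈ 5.0185
Gain = 20 log₁₀(5.0185) ≈ 14.01 dB
∠T = 174.20° − 177.08° = -2.88°

ω = 33: 20.2 dB, -14.5°; ω = 6550: 14.0 dB, -2.9°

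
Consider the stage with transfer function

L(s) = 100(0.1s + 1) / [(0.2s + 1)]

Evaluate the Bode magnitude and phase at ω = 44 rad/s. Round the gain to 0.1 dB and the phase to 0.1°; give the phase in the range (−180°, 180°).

34.1 dB, -6.3°

At ω = 44 rad/s:
zero (1 + j44·0.1) = 1 + j4.4 → |·| ≈ 4.5122, ∠ ≈ 77.20°
pole (1 + j44·0.2) = 1 + j8.8 → |·| ≈ 8.8566, ∠ ≈ 83.52°
|L| = 100 · 4.5122 / (8.8566) ≈ 50.947
Gain = 20 log₁₀(50.947) ≈ 34.14 dB
∠L = (77.20°) − (83.52°) = -6.32°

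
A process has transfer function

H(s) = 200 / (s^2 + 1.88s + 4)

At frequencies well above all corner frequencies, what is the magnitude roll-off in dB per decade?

-40 dB/decade

Each pole contributes −20 dB/decade at high frequency; each zero contributes +20 dB/decade.
Net: 0 zero(s) − 2 pole(s) → -40 dB/decade.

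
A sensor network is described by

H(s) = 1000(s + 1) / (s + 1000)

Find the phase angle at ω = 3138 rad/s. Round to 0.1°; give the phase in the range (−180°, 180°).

At s = jω = j3138:
zero (s+1): 1 + j3138 → |·| = √(1²+3138²) = √9847045 ≈ 3138, ∠ = arctan(3138/1) ≈ 89.98°
pole (s+1000): 1000 + j3138 → |·| = √(1000²+3138²) = √10847044 ≈ 3293.5, ∠ = arctan(3138/1000) ≈ 72.32°
∠H = 89.98° − 72.32° = 17.66°

17.7°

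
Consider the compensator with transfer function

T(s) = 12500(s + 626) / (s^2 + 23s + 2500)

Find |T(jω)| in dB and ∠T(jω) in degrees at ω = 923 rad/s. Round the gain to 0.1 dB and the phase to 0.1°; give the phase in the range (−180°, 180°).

24.3 dB, -122.7°

At s = jω = j923:
zero (s+626): 626 + j923 → |·| = √(626²+923²) = √1243805 ≈ 1115.3, ∠ = arctan(923/626) ≈ 55.85°
quadratic: (j923)² + 23·j923 + 2500 = -849429 + j21229 → |·| ≈ 8.4969e+05, ∠ ≈ 178.57°
|T| = 12500 · 1115.3 / 8.4969e+05 ≈ 16.407
Gain = 20 log₁₀(16.407) ≈ 24.30 dB
∠T = 55.85° − 178.57° = -122.72°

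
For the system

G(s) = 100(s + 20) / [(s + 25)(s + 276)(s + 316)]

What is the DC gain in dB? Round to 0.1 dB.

G(0) = 100·20 / (25·276·316) ≈ 0.00091726
20 log₁₀(0.00091726) ≈ -60.75 dB

-60.8 dB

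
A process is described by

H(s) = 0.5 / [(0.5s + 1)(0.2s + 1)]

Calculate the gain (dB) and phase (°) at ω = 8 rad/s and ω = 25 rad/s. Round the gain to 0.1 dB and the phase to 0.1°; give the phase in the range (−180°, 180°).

ω = 8: -23.8 dB, -134.0°; ω = 25: -42.1 dB, -164.1°

At ω = 8 rad/s:
pole (1 + j8·0.5) = 1 + j4 → |·| ≈ 4.1231, ∠ ≈ 75.96°
pole (1 + j8·0.2) = 1 + j1.6 → |·| ≈ 1.8868, ∠ ≈ 57.99°
|H| = 0.5 · 1 / (4.1231 · 1.8868) ≈ 0.064272
Gain = 20 log₁₀(0.064272) ≈ -23.84 dB
∠H = (0°) − (75.96° + 57.99°) = -133.95°

At ω = 25 rad/s:
pole (1 + j25·0.5) = 1 + j12.5 → |·| ≈ 12.54, ∠ ≈ 85.43°
pole (1 + j25·0.2) = 1 + j5 → |·| ≈ 5.099, ∠ ≈ 78.69°
|H| = 0.5 · 1 / (12.54 · 5.099) ≈ 0.0078197
Gain = 20 log₁₀(0.0078197) ≈ -42.14 dB
∠H = (0°) − (85.43° + 78.69°) = -164.12°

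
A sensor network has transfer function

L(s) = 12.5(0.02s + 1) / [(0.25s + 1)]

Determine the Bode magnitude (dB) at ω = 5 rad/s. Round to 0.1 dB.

At ω = 5 rad/s:
zero (1 + j5·0.02) = 1 + j0.1 → |·| ≈ 1.005, ∠ ≈ 5.71°
pole (1 + j5·0.25) = 1 + j1.25 → |·| ≈ 1.6008, ∠ ≈ 51.34°
|L| = 12.5 · 1.005 / (1.6008) ≈ 7.8476
Gain = 20 log₁₀(7.8476) ≈ 17.89 dB

17.9 dB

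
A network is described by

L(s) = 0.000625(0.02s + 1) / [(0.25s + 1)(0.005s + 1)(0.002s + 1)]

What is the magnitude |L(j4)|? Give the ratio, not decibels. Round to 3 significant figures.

0.000443

At ω = 4 rad/s:
zero (1 + j4·0.02) = 1 + j0.08 → |·| ≈ 1.0032, ∠ ≈ 4.57°
pole (1 + j4·0.25) = 1 + j1 → |·| ≈ 1.4142, ∠ ≈ 45.00°
pole (1 + j4·0.005) = 1 + j0.02 → |·| ≈ 1.0002, ∠ ≈ 1.15°
pole (1 + j4·0.002) = 1 + j0.008 → |·| ≈ 1, ∠ ≈ 0.46°
|L| = 0.000625 · 1.0032 / (1.4142 · 1.0002 · 1) ≈ 0.00044327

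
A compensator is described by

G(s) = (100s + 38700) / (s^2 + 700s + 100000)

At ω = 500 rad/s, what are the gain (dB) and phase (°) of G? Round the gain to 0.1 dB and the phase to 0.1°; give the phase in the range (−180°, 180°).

Substitute s = j500:
Numerator: 100(j500) + 38700 = 38700 + j50000
Denominator: (j500)^2 + 700(j500) + 100000 = -150000 + j350000
|N| = √(38700² + 50000²) ≈ 63227, ∠N ≈ 52.26°
|D| = √(150000² + 350000²) ≈ 3.8079e+05, ∠D ≈ 113.20°
|G| = 63227 / 3.8079e+05 ≈ 0.16604
Gain = 20 log₁₀(0.16604) ≈ -15.60 dB
∠G = 52.26° − 113.20° = -60.94°

-15.6 dB, -60.9°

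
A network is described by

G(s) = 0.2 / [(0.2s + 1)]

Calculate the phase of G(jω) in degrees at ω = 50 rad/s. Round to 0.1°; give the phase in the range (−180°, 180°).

At ω = 50 rad/s:
pole (1 + j50·0.2) = 1 + j10 → |·| ≈ 10.05, ∠ ≈ 84.29°
∠G = (0°) − (84.29°) = -84.29°

-84.3°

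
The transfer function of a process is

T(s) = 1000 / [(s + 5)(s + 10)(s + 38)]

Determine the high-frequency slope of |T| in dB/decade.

Each pole contributes −20 dB/decade at high frequency; each zero contributes +20 dB/decade.
Net: 0 zero(s) − 3 pole(s) → -60 dB/decade.

-60 dB/decade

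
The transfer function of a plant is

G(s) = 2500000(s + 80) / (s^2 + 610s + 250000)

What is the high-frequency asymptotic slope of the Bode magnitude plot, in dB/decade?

-20 dB/decade

Each pole contributes −20 dB/decade at high frequency; each zero contributes +20 dB/decade.
Net: 1 zero(s) − 2 pole(s) → -20 dB/decade.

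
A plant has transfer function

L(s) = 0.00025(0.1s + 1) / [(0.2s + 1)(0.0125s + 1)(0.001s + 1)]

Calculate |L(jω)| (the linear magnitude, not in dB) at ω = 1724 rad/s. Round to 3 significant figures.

At ω = 1724 rad/s:
zero (1 + j1724·0.1) = 1 + j172.4 → |·| ≈ 172.4, ∠ ≈ 89.67°
pole (1 + j1724·0.2) = 1 + j344.8 → |·| ≈ 344.8, ∠ ≈ 89.83°
pole (1 + j1724·0.0125) = 1 + j21.55 → |·| ≈ 21.573, ∠ ≈ 87.34°
pole (1 + j1724·0.001) = 1 + j1.724 → |·| ≈ 1.993, ∠ ≈ 59.88°
|L| = 0.00025 · 172.4 / (344.8 · 21.573 · 1.993) ≈ 2.9073e-06

2.91e-06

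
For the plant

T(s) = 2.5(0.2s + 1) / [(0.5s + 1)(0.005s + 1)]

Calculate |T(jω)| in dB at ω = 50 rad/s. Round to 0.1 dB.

At ω = 50 rad/s:
zero (1 + j50·0.2) = 1 + j10 → |·| ≈ 10.05, ∠ ≈ 84.29°
pole (1 + j50·0.5) = 1 + j25 → |·| ≈ 25.02, ∠ ≈ 87.71°
pole (1 + j50·0.005) = 1 + j0.25 → |·| ≈ 1.0308, ∠ ≈ 14.04°
|T| = 2.5 · 10.05 / (25.02 · 1.0308) ≈ 0.97419
Gain = 20 log₁₀(0.97419) ≈ -0.23 dB

-0.2 dB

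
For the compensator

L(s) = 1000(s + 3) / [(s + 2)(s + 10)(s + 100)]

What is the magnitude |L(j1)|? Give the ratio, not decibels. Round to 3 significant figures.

1.41

At s = jω = j1:
zero (s+3): 3 + j1 → |·| = √(3²+1²) = √10 ≈ 3.1623, ∠ = arctan(1/3) ≈ 18.43°
pole (s+2): 2 + j1 → |·| = √(2²+1²) = √5 ≈ 2.2361, ∠ = arctan(1/2) ≈ 26.57°
pole (s+10): 10 + j1 → |·| = √(10²+1²) = √101 ≈ 10.05, ∠ = arctan(1/10) ≈ 5.71°
pole (s+100): 100 + j1 → |·| = √(100²+1²) = √10001 ≈ 100, ∠ = arctan(1/100) ≈ 0.57°
|L| = 1000 · 3.1623 / 2247.3 ≈ 1.4072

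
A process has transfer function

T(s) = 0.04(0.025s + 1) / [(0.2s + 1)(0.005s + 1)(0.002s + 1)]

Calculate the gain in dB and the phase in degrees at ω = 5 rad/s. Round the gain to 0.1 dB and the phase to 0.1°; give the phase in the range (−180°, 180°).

-30.9 dB, -39.9°

At ω = 5 rad/s:
zero (1 + j5·0.025) = 1 + j0.125 → |·| ≈ 1.0078, ∠ ≈ 7.13°
pole (1 + j5·0.2) = 1 + j1 → |·| ≈ 1.4142, ∠ ≈ 45.00°
pole (1 + j5·0.005) = 1 + j0.025 → |·| ≈ 1.0003, ∠ ≈ 1.43°
pole (1 + j5·0.002) = 1 + j0.01 → |·| ≈ 1, ∠ ≈ 0.57°
|T| = 0.04 · 1.0078 / (1.4142 · 1.0003 · 1) ≈ 0.028497
Gain = 20 log₁₀(0.028497) ≈ -30.90 dB
∠T = (7.13°) − (45.00° + 1.43° + 0.57°) = -39.87°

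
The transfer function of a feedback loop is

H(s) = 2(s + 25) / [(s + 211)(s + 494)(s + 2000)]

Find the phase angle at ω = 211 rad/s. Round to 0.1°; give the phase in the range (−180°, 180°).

At s = jω = j211:
zero (s+25): 25 + j211 → |·| = √(25²+211²) = √45146 ≈ 212.48, ∠ = arctan(211/25) ≈ 83.24°
pole (s+211): 211 + j211 → |·| = √(211²+211²) = √89042 ≈ 298.4, ∠ = arctan(211/211) ≈ 45.00°
pole (s+494): 494 + j211 → |·| = √(494²+211²) = √288557 ≈ 537.18, ∠ = arctan(211/494) ≈ 23.13°
pole (s+2000): 2000 + j211 → |·| = √(2000²+211²) = √4044521 ≈ 2011.1, ∠ = arctan(211/2000) ≈ 6.02°
∠H = 83.24° − 74.15° = 9.09°

9.1°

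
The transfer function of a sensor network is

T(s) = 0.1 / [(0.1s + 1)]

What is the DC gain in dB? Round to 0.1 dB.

-20.0 dB

T(0) = 0.1 · 1 / 1 = 0.1
20 log₁₀(0.1) ≈ -20.00 dB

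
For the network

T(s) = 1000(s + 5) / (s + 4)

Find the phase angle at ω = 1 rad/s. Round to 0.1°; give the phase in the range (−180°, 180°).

-2.7°

At s = jω = j1:
zero (s+5): 5 + j1 → |·| = √(5²+1²) = √26 ≈ 5.099, ∠ = arctan(1/5) ≈ 11.31°
pole (s+4): 4 + j1 → |·| = √(4²+1²) = √17 ≈ 4.1231, ∠ = arctan(1/4) ≈ 14.04°
∠T = 11.31° − 14.04° = -2.73°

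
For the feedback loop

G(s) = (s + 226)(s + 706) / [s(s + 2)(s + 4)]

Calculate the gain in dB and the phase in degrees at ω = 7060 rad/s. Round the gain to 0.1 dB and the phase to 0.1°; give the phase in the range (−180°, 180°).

-76.9 dB, -97.5°

At s = jω = j7060:
zero (s+226): 226 + j7060 → |·| = √(226²+7060²) = √49894676 ≈ 7063.6, ∠ = arctan(7060/226) ≈ 88.17°
zero (s+706): 706 + j7060 → |·| = √(706²+7060²) = √50342036 ≈ 7095.2, ∠ = arctan(7060/706) ≈ 84.29°
pole (s+2): 2 + j7060 → |·| = √(2²+7060²) = √49843604 ≈ 7060, ∠ = arctan(7060/2) ≈ 89.98°
pole (s+4): 4 + j7060 → |·| = √(4²+7060²) = √49843616 ≈ 7060, ∠ = arctan(7060/4) ≈ 89.97°
pole at origin: |s| = 7060, ∠ = 90.00° (in denominator)
|G| = 1 · 5.0118e+07 / 3.519e+11 ≈ 0.00014242
Gain = 20 log₁₀(0.00014242) ≈ -76.93 dB
∠G = 172.46° − 269.95° = -97.49°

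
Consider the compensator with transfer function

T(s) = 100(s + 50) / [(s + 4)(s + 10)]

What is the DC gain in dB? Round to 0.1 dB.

T(0) = 100·50 / (4·10) = 125
20 log₁₀(125) ≈ 41.94 dB

41.9 dB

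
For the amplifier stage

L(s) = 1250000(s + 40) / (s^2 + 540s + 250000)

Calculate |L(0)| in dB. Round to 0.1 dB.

L(0) = 1250000·40 / 250000 = 200
20 log₁₀(200) ≈ 46.02 dB

46.0 dB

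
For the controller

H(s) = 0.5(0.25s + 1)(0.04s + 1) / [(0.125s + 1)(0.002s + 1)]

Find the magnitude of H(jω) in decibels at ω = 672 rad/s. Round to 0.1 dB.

At ω = 672 rad/s:
zero (1 + j672·0.25) = 1 + j168 → |·| ≈ 168, ∠ ≈ 89.66°
zero (1 + j672·0.04) = 1 + j26.88 → |·| ≈ 26.899, ∠ ≈ 87.87°
pole (1 + j672·0.125) = 1 + j84 → |·| ≈ 84.006, ∠ ≈ 89.32°
pole (1 + j672·0.002) = 1 + j1.344 → |·| ≈ 1.6752, ∠ ≈ 53.35°
|H| = 0.5 · 168 · 26.899 / (84.006 · 1.6752) ≈ 16.056
Gain = 20 log₁₀(16.056) ≈ 24.11 dB

24.1 dB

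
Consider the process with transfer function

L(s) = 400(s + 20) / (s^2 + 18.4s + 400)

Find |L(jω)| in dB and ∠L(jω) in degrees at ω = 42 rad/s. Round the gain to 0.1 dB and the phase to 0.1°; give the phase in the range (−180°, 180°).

At s = jω = j42:
zero (s+20): 20 + j42 → |·| = √(20²+42²) = √2164 ≈ 46.519, ∠ = arctan(42/20) ≈ 64.54°
quadratic: (j42)² + 18.4·j42 + 400 = -1364 + j772.8 → |·| ≈ 1567.7, ∠ ≈ 150.47°
|L| = 400 · 46.519 / 1567.7 ≈ 11.869
Gain = 20 log₁₀(11.869) ≈ 21.49 dB
∠L = 64.54° − 150.47° = -85.93°

21.5 dB, -85.9°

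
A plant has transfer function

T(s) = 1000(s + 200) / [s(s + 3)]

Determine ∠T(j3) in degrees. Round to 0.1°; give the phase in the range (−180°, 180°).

At s = jω = j3:
zero (s+200): 200 + j3 → |·| = √(200²+3²) = √40009 ≈ 200.02, ∠ = arctan(3/200) ≈ 0.86°
pole (s+3): 3 + j3 → |·| = √(3²+3²) = √18 ≈ 4.2426, ∠ = arctan(3/3) ≈ 45.00°
pole at origin: |s| = 3, ∠ = 90.00° (in denominator)
∠T = 0.86° − 135.00° = -134.14°

-134.1°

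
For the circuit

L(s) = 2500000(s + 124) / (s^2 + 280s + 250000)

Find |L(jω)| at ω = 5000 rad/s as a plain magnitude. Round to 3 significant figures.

504

At s = jω = j5000:
zero (s+124): 124 + j5000 → |·| = √(124²+5000²) = √25015376 ≈ 5001.5, ∠ = arctan(5000/124) ≈ 88.58°
quadratic: (j5000)² + 280·j5000 + 250000 = -24750000 + j1400000 → |·| ≈ 2.479e+07, ∠ ≈ 176.76°
|L| = 2500000 · 5001.5 / 2.479e+07 ≈ 504.39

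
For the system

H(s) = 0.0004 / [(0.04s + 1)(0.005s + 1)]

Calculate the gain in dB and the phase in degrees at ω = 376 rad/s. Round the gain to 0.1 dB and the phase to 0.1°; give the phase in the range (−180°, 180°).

-98.1 dB, -148.2°

At ω = 376 rad/s:
pole (1 + j376·0.04) = 1 + j15.04 → |·| ≈ 15.073, ∠ ≈ 86.20°
pole (1 + j376·0.005) = 1 + j1.88 → |·| ≈ 2.1294, ∠ ≈ 61.99°
|H| = 0.0004 · 1 / (15.073 · 2.1294) ≈ 1.2462e-05
Gain = 20 log₁₀(1.2462e-05) ≈ -98.09 dB
∠H = (0°) − (86.20° + 61.99°) = -148.19°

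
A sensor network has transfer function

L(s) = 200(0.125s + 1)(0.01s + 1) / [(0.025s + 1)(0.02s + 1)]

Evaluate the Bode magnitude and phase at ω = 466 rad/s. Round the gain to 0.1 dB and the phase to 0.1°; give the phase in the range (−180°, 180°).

At ω = 466 rad/s:
zero (1 + j466·0.125) = 1 + j58.25 → |·| ≈ 58.259, ∠ ≈ 89.02°
zero (1 + j466·0.01) = 1 + j4.66 → |·| ≈ 4.7661, ∠ ≈ 77.89°
pole (1 + j466·0.025) = 1 + j11.65 → |·| ≈ 11.693, ∠ ≈ 85.09°
pole (1 + j466·0.02) = 1 + j9.32 → |·| ≈ 9.3735, ∠ ≈ 83.88°
|L| = 200 · 58.259 · 4.7661 / (11.693 · 9.3735) ≈ 506.67
Gain = 20 log₁₀(506.67) ≈ 54.09 dB
∠L = (89.02° + 77.89°) − (85.09° + 83.88°) = -2.06°

54.1 dB, -2.1°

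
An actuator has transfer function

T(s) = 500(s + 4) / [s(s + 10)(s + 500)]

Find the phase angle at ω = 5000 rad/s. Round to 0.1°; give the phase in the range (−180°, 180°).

At s = jω = j5000:
zero (s+4): 4 + j5000 → |·| = √(4²+5000²) = √25000016 ≈ 5000, ∠ = arctan(5000/4) ≈ 89.95°
pole (s+10): 10 + j5000 → |·| = √(10²+5000²) = √25000100 ≈ 5000, ∠ = arctan(5000/10) ≈ 89.89°
pole (s+500): 500 + j5000 → |·| = √(500²+5000²) = √25250000 ≈ 5024.9, ∠ = arctan(5000/500) ≈ 84.29°
pole at origin: |s| = 5000, ∠ = 90.00° (in denominator)
∠T = 89.95° − 264.18° = -174.23°

-174.2°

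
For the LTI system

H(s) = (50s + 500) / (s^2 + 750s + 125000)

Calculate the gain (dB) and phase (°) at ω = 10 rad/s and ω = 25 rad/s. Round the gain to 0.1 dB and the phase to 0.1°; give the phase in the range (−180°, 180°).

Substitute s = j10:
Numerator: 50(j10) + 500 = 500 + j500
Denominator: (j10)^2 + 750(j10) + 125000 = 124900 + j7500
|N| = √(500² + 500²) ≈ 707.11, ∠N ≈ 45.00°
|D| = √(124900² + 7500²) ≈ 1.2512e+05, ∠D ≈ 3.44°
|H| = 707.11 / 1.2512e+05 ≈ 0.0056515
Gain = 20 log₁₀(0.0056515) ≈ -44.96 dB
∠H = 45.00° − 3.44° = 41.56°

Substitute s = j25:
Numerator: 50(j25) + 500 = 500 + j1250
Denominator: (j25)^2 + 750(j25) + 125000 = 124375 + j18750
|N| = √(500² + 1250²) ≈ 1346.3, ∠N ≈ 68.20°
|D| = √(124375² + 18750²) ≈ 1.2578e+05, ∠D ≈ 8.57°
|H| = 1346.3 / 1.2578e+05 ≈ 0.010704
Gain = 20 log₁₀(0.010704) ≈ -39.41 dB
∠H = 68.20° − 8.57° = 59.63°

ω = 10: -45.0 dB, 41.6°; ω = 25: -39.4 dB, 59.6°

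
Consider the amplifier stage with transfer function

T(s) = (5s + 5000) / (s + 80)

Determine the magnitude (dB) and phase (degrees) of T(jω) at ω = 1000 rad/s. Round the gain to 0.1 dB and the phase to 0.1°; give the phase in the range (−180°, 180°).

17.0 dB, -40.4°

Substitute s = j1000:
Numerator: 5(j1000) + 5000 = 5000 + j5000
Denominator: (j1000) + 80 = 80 + j1000
|N| = √(5000² + 5000²) ≈ 7071.1, ∠N ≈ 45.00°
|D| = √(80² + 1000²) ≈ 1003.2, ∠D ≈ 85.43°
|T| = 7071.1 / 1003.2 ≈ 7.0485
Gain = 20 log₁₀(7.0485) ≈ 16.96 dB
∠T = 45.00° − 85.43° = -40.43°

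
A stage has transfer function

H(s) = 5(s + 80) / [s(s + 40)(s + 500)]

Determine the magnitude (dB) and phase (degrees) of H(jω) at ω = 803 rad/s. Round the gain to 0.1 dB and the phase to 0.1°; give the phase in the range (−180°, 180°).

-103.6 dB, -150.9°

At s = jω = j803:
zero (s+80): 80 + j803 → |·| = √(80²+803²) = √651209 ≈ 806.98, ∠ = arctan(803/80) ≈ 84.31°
pole (s+40): 40 + j803 → |·| = √(40²+803²) = √646409 ≈ 804, ∠ = arctan(803/40) ≈ 87.15°
pole (s+500): 500 + j803 → |·| = √(500²+803²) = √894809 ≈ 945.94, ∠ = arctan(803/500) ≈ 58.09°
pole at origin: |s| = 803, ∠ = 90.00° (in denominator)
|H| = 5 · 806.98 / 6.1071e+08 ≈ 6.6069e-06
Gain = 20 log₁₀(6.6069e-06) ≈ -103.60 dB
∠H = 84.31° − 235.24° = -150.93°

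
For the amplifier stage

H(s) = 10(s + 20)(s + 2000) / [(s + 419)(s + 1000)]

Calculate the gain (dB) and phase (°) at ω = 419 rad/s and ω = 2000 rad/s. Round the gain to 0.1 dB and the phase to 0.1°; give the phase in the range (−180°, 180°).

At s = jω = j419:
zero (s+20): 20 + j419 → |·| = √(20²+419²) = √175961 ≈ 419.48, ∠ = arctan(419/20) ≈ 87.27°
zero (s+2000): 2000 + j419 → |·| = √(2000²+419²) = √4175561 ≈ 2043.4, ∠ = arctan(419/2000) ≈ 11.83°
pole (s+419): 419 + j419 → |·| = √(419²+419²) = √351122 ≈ 592.56, ∠ = arctan(419/419) ≈ 45.00°
pole (s+1000): 1000 + j419 → |·| = √(1000²+419²) = √1175561 ≈ 1084.2, ∠ = arctan(419/1000) ≈ 22.73°
|H| = 10 · 8.5717e+05 / 6.4245e+05 ≈ 13.342
Gain = 20 log₁₀(13.342) ≈ 22.50 dB
∠H = 99.10° − 67.73° = 31.37°

At s = jω = j2000:
zero (s+20): 20 + j2000 → |·| = √(20²+2000²) = √4000400 ≈ 2000.1, ∠ = arctan(2000/20) ≈ 89.43°
zero (s+2000): 2000 + j2000 → |·| = √(2000²+2000²) = √8000000 ≈ 2828.4, ∠ = arctan(2000/2000) ≈ 45.00°
pole (s+419): 419 + j2000 → |·| = √(419²+2000²) = √4175561 ≈ 2043.4, ∠ = arctan(2000/419) ≈ 78.17°
pole (s+1000): 1000 + j2000 → |·| = √(1000²+2000²) = √5000000 ≈ 2236.1, ∠ = arctan(2000/1000) ≈ 63.43°
|H| = 10 · 5.6571e+06 / 4.5692e+06 ≈ 12.381
Gain = 20 log₁₀(12.381) ≈ 21.86 dB
∠H = 134.43° − 141.60° = -7.17°

ω = 419: 22.5 dB, 31.4°; ω = 2000: 21.9 dB, -7.2°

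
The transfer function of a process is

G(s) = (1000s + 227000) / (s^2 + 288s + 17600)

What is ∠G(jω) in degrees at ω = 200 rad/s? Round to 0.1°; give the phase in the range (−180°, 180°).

-69.9°

Substitute s = j200:
Numerator: 1000(j200) + 227000 = 227000 + j200000
Denominator: (j200)^2 + 288(j200) + 17600 = -22400 + j57600
|N| = √(227000² + 200000²) ≈ 3.0254e+05, ∠N ≈ 41.38°
|D| = √(22400² + 57600²) ≈ 61802, ∠D ≈ 111.25°
∠G = 41.38° − 111.25° = -69.87°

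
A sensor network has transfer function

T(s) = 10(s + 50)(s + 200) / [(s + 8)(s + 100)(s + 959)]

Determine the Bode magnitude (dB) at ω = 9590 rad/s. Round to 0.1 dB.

At s = jω = j9590:
zero (s+50): 50 + j9590 → |·| = √(50²+9590²) = √91970600 ≈ 9590.1, ∠ = arctan(9590/50) ≈ 89.70°
zero (s+200): 200 + j9590 → |·| = √(200²+9590²) = √92008100 ≈ 9592.1, ∠ = arctan(9590/200) ≈ 88.81°
pole (s+8): 8 + j9590 → |·| = √(8²+9590²) = √91968164 ≈ 9590, ∠ = arctan(9590/8) ≈ 89.95°
pole (s+100): 100 + j9590 → |·| = √(100²+9590²) = √91978100 ≈ 9590.5, ∠ = arctan(9590/100) ≈ 89.40°
pole (s+959): 959 + j9590 → |·| = √(959²+9590²) = √92887781 ≈ 9637.8, ∠ = arctan(9590/959) ≈ 84.29°
|T| = 10 · 9.1989e+07 / 8.8642e+11 ≈ 0.0010378
Gain = 20 log₁₀(0.0010378) ≈ -59.68 dB

-59.7 dB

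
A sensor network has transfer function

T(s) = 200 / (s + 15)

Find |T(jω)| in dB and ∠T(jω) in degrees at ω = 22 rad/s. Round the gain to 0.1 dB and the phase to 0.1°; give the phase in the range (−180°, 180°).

At s = jω = j22:
pole (s+15): 15 + j22 → |·| = √(15²+22²) = √709 ≈ 26.627, ∠ = arctan(22/15) ≈ 55.71°
|T| = 200 / 26.627 ≈ 7.5112
Gain = 20 log₁₀(7.5112) ≈ 17.51 dB
∠T = 0.00° − 55.71° = -55.71°

17.5 dB, -55.7°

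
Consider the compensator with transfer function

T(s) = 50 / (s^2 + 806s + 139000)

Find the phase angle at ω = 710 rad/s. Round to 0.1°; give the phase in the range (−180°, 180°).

-122.5°

Substitute s = j710:
Numerator: 50 = 50 + j0
Denominator: (j710)^2 + 806(j710) + 139000 = -365100 + j572260
|N| = √(50² + 0²) ≈ 50, ∠N ≈ 0.00°
|D| = √(365100² + 572260²) ≈ 6.7881e+05, ∠D ≈ 122.54°
∠T = 0.00° − 122.54° = -122.54°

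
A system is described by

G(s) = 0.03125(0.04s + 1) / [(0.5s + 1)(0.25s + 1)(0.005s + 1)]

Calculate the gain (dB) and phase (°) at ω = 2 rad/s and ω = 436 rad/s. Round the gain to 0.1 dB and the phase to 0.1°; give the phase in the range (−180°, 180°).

ω = 2: -34.1 dB, -67.6°; ω = 436: -100.4 dB, -157.9°

At ω = 2 rad/s:
zero (1 + j2·0.04) = 1 + j0.08 → |·| ≈ 1.0032, ∠ ≈ 4.57°
pole (1 + j2·0.5) = 1 + j1 → |·| ≈ 1.4142, ∠ ≈ 45.00°
pole (1 + j2·0.25) = 1 + j0.5 → |·| ≈ 1.118, ∠ ≈ 26.57°
pole (1 + j2·0.005) = 1 + j0.01 → |·| ≈ 1, ∠ ≈ 0.57°
|G| = 0.03125 · 1.0032 / (1.4142 · 1.118 · 1) ≈ 0.019828
Gain = 20 log₁₀(0.019828) ≈ -34.05 dB
∠G = (4.57°) − (45.00° + 26.57° + 0.57°) = -67.57°

At ω = 436 rad/s:
zero (1 + j436·0.04) = 1 + j17.44 → |·| ≈ 17.469, ∠ ≈ 86.72°
pole (1 + j436·0.5) = 1 + j218 → |·| ≈ 218, ∠ ≈ 89.74°
pole (1 + j436·0.25) = 1 + j109 → |·| ≈ 109, ∠ ≈ 89.47°
pole (1 + j436·0.005) = 1 + j2.18 → |·| ≈ 2.3984, ∠ ≈ 65.36°
|G| = 0.03125 · 17.469 / (218 · 109 · 2.3984) ≈ 9.5789e-06
Gain = 20 log₁₀(9.5789e-06) ≈ -100.37 dB
∠G = (86.72°) − (89.74° + 89.47° + 65.36°) = -157.85°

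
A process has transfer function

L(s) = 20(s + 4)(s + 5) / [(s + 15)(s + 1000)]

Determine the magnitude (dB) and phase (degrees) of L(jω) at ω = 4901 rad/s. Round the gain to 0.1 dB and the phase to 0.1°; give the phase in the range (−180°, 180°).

25.8 dB, 11.6°

At s = jω = j4901:
zero (s+4): 4 + j4901 → |·| = √(4²+4901²) = √24019817 ≈ 4901, ∠ = arctan(4901/4) ≈ 89.95°
zero (s+5): 5 + j4901 → |·| = √(5²+4901²) = √24019826 ≈ 4901, ∠ = arctan(4901/5) ≈ 89.94°
pole (s+15): 15 + j4901 → |·| = √(15²+4901²) = √24020026 ≈ 4901, ∠ = arctan(4901/15) ≈ 89.82°
pole (s+1000): 1000 + j4901 → |·| = √(1000²+4901²) = √25019801 ≈ 5002, ∠ = arctan(4901/1000) ≈ 78.47°
|L| = 20 · 2.402e+07 / 2.4515e+07 ≈ 19.596
Gain = 20 log₁₀(19.596) ≈ 25.84 dB
∠L = 179.89° − 168.29° = 11.60°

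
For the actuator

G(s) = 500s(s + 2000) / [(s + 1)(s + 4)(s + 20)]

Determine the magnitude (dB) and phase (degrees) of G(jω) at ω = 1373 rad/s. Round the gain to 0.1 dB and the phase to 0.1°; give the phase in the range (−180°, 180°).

-3.8 dB, -144.5°

At s = jω = j1373:
zero (s+2000): 2000 + j1373 → |·| = √(2000²+1373²) = √5885129 ≈ 2425.9, ∠ = arctan(1373/2000) ≈ 34.47°
zero at origin: s = j1373 → |·| = 1373, ∠ = 90.00°
pole (s+1): 1 + j1373 → |·| = √(1²+1373²) = √1885130 ≈ 1373, ∠ = arctan(1373/1) ≈ 89.96°
pole (s+4): 4 + j1373 → |·| = √(4²+1373²) = √1885145 ≈ 1373, ∠ = arctan(1373/4) ≈ 89.83°
pole (s+20): 20 + j1373 → |·| = √(20²+1373²) = √1885529 ≈ 1373.1, ∠ = arctan(1373/20) ≈ 89.17°
|G| = 500 · 3.3308e+06 / 2.5885e+09 ≈ 0.64338
Gain = 20 log₁₀(0.64338) ≈ -3.83 dB
∠G = 124.47° − 268.96° = -144.49°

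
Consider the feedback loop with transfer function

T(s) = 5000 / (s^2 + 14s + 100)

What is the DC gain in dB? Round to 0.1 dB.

T(0) = 5000 / 100 = 50
20 log₁₀(50) ≈ 33.98 dB

34.0 dB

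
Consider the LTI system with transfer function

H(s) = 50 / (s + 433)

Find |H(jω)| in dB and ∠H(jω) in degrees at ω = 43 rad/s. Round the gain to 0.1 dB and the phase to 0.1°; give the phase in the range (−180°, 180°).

At s = jω = j43:
pole (s+433): 433 + j43 → |·| = √(433²+43²) = √189338 ≈ 435.13, ∠ = arctan(43/433) ≈ 5.67°
|H| = 50 / 435.13 ≈ 0.11491
Gain = 20 log₁₀(0.11491) ≈ -18.79 dB
∠H = 0.00° − 5.67° = -5.67°

-18.8 dB, -5.7°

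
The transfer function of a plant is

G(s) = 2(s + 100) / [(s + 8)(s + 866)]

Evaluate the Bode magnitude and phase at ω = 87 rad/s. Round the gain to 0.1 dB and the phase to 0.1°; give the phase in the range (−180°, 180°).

At s = jω = j87:
zero (s+100): 100 + j87 → |·| = √(100²+87²) = √17569 ≈ 132.55, ∠ = arctan(87/100) ≈ 41.02°
pole (s+8): 8 + j87 → |·| = √(8²+87²) = √7633 ≈ 87.367, ∠ = arctan(87/8) ≈ 84.75°
pole (s+866): 866 + j87 → |·| = √(866²+87²) = √757525 ≈ 870.36, ∠ = arctan(87/866) ≈ 5.74°
|G| = 2 · 132.55 / 76041 ≈ 0.0034863
Gain = 20 log₁₀(0.0034863) ≈ -49.15 dB
∠G = 41.02° − 90.49° = -49.47°

-49.2 dB, -49.5°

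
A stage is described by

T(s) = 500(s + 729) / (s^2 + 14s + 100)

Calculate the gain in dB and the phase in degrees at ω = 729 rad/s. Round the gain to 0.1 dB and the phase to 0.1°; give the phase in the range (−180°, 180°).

-0.3 dB, -133.9°

At s = jω = j729:
zero (s+729): 729 + j729 → |·| = √(729²+729²) = √1062882 ≈ 1031, ∠ = arctan(729/729) ≈ 45.00°
quadratic: (j729)² + 14·j729 + 100 = -531341 + j10206 → |·| ≈ 5.3144e+05, ∠ ≈ 178.90°
|T| = 500 · 1031 / 5.3144e+05 ≈ 0.97001
Gain = 20 log₁₀(0.97001) ≈ -0.26 dB
∠T = 45.00° − 178.90° = -133.90°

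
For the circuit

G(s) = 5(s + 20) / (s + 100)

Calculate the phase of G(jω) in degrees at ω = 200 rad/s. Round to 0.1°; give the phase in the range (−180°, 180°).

20.9°

At s = jω = j200:
zero (s+20): 20 + j200 → |·| = √(20²+200²) = √40400 ≈ 201, ∠ = arctan(200/20) ≈ 84.29°
pole (s+100): 100 + j200 → |·| = √(100²+200²) = √50000 ≈ 223.61, ∠ = arctan(200/100) ≈ 63.43°
∠G = 84.29° − 63.43° = 20.86°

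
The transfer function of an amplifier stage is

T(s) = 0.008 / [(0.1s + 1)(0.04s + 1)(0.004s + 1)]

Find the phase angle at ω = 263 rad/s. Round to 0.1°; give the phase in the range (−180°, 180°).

141.2°

At ω = 263 rad/s:
pole (1 + j263·0.1) = 1 + j26.3 → |·| ≈ 26.319, ∠ ≈ 87.82°
pole (1 + j263·0.04) = 1 + j10.52 → |·| ≈ 10.567, ∠ ≈ 84.57°
pole (1 + j263·0.004) = 1 + j1.052 → |·| ≈ 1.4514, ∠ ≈ 46.45°
∠T = (0°) − (87.82° + 84.57° + 46.45°) = -218.84° ≡ 141.16° (principal value)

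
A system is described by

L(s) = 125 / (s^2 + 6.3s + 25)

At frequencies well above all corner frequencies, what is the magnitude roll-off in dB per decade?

-40 dB/decade

Each pole contributes −20 dB/decade at high frequency; each zero contributes +20 dB/decade.
Net: 0 zero(s) − 2 pole(s) → -40 dB/decade.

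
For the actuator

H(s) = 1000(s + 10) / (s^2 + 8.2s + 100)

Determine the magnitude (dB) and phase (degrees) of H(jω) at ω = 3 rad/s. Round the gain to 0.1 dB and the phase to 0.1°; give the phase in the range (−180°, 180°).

40.9 dB, 1.6°

At s = jω = j3:
zero (s+10): 10 + j3 → |·| = √(10²+3²) = √109 ≈ 10.44, ∠ = arctan(3/10) ≈ 16.70°
quadratic: (j3)² + 8.2·j3 + 100 = 91 + j24.6 → |·| ≈ 94.266, ∠ ≈ 15.13°
|H| = 1000 · 10.44 / 94.266 ≈ 110.75
Gain = 20 log₁₀(110.75) ≈ 40.89 dB
∠H = 16.70° − 15.13° = 1.57°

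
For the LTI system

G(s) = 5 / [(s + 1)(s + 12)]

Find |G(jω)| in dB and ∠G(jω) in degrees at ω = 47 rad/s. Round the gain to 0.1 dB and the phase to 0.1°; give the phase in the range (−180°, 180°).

At s = jω = j47:
pole (s+1): 1 + j47 → |·| = √(1²+47²) = √2210 ≈ 47.011, ∠ = arctan(47/1) ≈ 88.78°
pole (s+12): 12 + j47 → |·| = √(12²+47²) = √2353 ≈ 48.508, ∠ = arctan(47/12) ≈ 75.68°
|G| = 5 / 2280.4 ≈ 0.0021926
Gain = 20 log₁₀(0.0021926) ≈ -53.18 dB
∠G = 0.00° − 164.46° = -164.46°

-53.2 dB, -164.5°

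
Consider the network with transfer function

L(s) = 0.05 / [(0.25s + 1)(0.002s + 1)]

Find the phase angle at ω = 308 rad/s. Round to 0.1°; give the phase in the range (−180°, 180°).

-120.9°

At ω = 308 rad/s:
pole (1 + j308·0.25) = 1 + j77 → |·| ≈ 77.006, ∠ ≈ 89.26°
pole (1 + j308·0.002) = 1 + j0.616 → |·| ≈ 1.1745, ∠ ≈ 31.63°
∠L = (0°) − (89.26° + 31.63°) = -120.89°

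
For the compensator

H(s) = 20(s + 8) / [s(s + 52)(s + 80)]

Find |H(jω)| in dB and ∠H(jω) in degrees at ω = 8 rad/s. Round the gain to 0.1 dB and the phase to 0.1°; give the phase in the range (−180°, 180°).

-43.5 dB, -59.5°

At s = jω = j8:
zero (s+8): 8 + j8 → |·| = √(8²+8²) = √128 ≈ 11.314, ∠ = arctan(8/8) ≈ 45.00°
pole (s+52): 52 + j8 → |·| = √(52²+8²) = √2768 ≈ 52.612, ∠ = arctan(8/52) ≈ 8.75°
pole (s+80): 80 + j8 → |·| = √(80²+8²) = √6464 ≈ 80.399, ∠ = arctan(8/80) ≈ 5.71°
pole at origin: |s| = 8, ∠ = 90.00° (in denominator)
|H| = 20 · 11.314 / 33840 ≈ 0.0066868
Gain = 20 log₁₀(0.0066868) ≈ -43.50 dB
∠H = 45.00° − 104.46° = -59.46°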